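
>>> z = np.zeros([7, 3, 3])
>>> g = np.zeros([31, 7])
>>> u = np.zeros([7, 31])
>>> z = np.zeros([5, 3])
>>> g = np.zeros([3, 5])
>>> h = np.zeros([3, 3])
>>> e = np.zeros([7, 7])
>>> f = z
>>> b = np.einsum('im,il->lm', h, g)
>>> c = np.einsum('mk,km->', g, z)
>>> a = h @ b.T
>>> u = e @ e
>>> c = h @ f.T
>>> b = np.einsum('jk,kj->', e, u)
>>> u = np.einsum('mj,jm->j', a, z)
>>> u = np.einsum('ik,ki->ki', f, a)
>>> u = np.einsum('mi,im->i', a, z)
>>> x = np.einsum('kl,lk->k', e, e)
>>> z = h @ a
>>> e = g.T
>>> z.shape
(3, 5)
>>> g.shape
(3, 5)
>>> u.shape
(5,)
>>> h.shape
(3, 3)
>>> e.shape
(5, 3)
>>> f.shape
(5, 3)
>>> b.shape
()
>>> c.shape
(3, 5)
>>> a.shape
(3, 5)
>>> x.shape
(7,)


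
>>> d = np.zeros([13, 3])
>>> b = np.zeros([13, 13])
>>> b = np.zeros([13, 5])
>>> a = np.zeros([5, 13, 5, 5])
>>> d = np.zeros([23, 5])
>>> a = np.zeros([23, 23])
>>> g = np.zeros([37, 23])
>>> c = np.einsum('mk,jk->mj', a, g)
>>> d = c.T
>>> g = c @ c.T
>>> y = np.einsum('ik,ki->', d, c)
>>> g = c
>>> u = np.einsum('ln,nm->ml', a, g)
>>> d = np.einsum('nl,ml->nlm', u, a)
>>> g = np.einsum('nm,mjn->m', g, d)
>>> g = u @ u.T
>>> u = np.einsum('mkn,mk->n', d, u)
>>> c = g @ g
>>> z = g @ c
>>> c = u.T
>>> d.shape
(37, 23, 23)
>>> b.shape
(13, 5)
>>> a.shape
(23, 23)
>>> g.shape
(37, 37)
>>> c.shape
(23,)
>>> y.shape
()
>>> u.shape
(23,)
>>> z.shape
(37, 37)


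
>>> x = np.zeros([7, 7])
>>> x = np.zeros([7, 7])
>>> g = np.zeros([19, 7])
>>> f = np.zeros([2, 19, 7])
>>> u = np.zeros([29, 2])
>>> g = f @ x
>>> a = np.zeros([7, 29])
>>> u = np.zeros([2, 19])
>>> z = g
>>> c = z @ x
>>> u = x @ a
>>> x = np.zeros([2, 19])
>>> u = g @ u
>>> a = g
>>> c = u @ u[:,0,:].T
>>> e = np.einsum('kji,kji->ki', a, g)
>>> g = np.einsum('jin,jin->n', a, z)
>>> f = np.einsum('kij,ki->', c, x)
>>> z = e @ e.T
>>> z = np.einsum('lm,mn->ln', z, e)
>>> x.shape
(2, 19)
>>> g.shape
(7,)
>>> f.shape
()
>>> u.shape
(2, 19, 29)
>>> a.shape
(2, 19, 7)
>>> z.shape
(2, 7)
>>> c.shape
(2, 19, 2)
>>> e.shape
(2, 7)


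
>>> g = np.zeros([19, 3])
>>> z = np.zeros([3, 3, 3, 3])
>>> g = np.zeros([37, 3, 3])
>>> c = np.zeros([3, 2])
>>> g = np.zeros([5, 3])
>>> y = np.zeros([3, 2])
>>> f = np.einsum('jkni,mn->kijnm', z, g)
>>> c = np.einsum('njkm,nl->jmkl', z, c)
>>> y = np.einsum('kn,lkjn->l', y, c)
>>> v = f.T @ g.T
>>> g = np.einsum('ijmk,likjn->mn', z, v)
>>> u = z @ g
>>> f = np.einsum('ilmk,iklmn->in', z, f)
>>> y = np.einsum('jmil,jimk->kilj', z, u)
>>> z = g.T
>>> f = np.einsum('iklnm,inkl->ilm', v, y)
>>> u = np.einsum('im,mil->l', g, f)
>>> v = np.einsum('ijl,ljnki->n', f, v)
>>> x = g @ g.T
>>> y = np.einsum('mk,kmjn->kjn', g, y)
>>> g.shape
(3, 5)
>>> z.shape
(5, 3)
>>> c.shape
(3, 3, 3, 2)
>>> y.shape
(5, 3, 3)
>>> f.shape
(5, 3, 5)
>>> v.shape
(3,)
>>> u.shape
(5,)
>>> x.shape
(3, 3)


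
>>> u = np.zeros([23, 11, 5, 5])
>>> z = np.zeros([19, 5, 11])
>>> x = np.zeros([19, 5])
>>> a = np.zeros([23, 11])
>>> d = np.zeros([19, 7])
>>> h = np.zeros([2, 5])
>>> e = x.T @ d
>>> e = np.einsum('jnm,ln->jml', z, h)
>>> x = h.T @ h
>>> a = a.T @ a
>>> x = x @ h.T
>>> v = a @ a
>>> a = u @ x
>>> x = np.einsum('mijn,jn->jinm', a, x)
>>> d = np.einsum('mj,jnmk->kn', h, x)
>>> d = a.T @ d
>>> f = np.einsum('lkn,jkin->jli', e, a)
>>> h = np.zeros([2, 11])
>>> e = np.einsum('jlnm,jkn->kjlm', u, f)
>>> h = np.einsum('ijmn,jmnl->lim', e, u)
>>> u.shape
(23, 11, 5, 5)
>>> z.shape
(19, 5, 11)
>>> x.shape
(5, 11, 2, 23)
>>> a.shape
(23, 11, 5, 2)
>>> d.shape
(2, 5, 11, 11)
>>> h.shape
(5, 19, 11)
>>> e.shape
(19, 23, 11, 5)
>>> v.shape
(11, 11)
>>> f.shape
(23, 19, 5)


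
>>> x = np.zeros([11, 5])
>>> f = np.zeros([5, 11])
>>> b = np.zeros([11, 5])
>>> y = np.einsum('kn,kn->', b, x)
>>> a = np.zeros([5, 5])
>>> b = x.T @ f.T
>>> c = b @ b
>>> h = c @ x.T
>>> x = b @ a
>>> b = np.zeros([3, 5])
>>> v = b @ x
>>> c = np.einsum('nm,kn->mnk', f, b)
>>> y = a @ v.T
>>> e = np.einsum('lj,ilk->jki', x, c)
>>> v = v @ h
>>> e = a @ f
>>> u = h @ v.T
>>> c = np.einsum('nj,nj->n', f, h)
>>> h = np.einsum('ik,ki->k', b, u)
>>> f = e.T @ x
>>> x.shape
(5, 5)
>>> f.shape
(11, 5)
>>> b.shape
(3, 5)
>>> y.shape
(5, 3)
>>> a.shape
(5, 5)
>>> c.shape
(5,)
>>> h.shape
(5,)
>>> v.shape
(3, 11)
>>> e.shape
(5, 11)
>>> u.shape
(5, 3)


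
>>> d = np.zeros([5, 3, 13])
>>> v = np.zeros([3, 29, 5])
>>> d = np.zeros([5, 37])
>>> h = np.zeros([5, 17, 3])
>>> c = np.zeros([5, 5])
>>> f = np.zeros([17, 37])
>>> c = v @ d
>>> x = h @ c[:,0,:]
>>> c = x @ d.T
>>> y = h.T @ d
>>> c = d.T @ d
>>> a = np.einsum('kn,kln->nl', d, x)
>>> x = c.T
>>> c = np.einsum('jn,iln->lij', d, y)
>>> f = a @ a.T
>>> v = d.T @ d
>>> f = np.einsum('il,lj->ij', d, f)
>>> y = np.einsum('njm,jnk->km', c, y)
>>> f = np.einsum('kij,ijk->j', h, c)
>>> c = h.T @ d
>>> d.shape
(5, 37)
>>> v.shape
(37, 37)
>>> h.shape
(5, 17, 3)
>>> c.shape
(3, 17, 37)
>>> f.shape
(3,)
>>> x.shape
(37, 37)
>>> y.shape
(37, 5)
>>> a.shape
(37, 17)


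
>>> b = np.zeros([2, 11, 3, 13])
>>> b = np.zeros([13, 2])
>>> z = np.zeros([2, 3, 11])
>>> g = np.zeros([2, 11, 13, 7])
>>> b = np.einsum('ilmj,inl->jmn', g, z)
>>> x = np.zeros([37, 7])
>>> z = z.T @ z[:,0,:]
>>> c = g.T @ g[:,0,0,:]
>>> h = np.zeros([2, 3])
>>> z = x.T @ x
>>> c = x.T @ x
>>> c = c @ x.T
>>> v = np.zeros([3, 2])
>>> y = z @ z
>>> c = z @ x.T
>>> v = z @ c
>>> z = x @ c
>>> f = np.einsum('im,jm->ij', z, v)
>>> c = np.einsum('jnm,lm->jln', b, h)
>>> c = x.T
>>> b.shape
(7, 13, 3)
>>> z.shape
(37, 37)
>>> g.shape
(2, 11, 13, 7)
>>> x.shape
(37, 7)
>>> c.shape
(7, 37)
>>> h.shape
(2, 3)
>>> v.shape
(7, 37)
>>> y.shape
(7, 7)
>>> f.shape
(37, 7)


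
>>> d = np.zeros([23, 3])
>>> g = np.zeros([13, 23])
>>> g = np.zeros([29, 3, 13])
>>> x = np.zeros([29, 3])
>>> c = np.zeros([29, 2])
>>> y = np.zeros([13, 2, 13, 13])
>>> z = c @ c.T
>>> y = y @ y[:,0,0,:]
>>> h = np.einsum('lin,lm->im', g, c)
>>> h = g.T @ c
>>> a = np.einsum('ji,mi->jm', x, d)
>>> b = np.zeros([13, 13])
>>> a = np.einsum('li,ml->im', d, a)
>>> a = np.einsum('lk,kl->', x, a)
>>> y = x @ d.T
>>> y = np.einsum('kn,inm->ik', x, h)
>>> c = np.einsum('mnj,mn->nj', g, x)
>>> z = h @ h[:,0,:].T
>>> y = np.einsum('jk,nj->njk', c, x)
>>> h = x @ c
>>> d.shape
(23, 3)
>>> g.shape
(29, 3, 13)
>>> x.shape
(29, 3)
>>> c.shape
(3, 13)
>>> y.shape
(29, 3, 13)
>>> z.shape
(13, 3, 13)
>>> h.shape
(29, 13)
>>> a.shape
()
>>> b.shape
(13, 13)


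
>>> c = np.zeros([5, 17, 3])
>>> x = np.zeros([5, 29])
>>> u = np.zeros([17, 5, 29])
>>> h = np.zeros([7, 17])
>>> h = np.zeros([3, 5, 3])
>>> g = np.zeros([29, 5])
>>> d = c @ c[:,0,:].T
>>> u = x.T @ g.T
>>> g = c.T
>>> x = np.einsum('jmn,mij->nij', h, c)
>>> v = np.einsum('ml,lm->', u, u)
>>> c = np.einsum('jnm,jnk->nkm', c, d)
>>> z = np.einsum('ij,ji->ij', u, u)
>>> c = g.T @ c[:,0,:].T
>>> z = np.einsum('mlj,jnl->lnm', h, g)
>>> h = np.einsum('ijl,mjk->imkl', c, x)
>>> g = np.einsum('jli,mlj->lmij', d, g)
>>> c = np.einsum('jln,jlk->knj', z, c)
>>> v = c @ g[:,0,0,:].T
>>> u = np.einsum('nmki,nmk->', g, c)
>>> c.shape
(17, 3, 5)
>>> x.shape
(3, 17, 3)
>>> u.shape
()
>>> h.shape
(5, 3, 3, 17)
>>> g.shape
(17, 3, 5, 5)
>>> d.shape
(5, 17, 5)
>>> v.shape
(17, 3, 17)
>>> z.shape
(5, 17, 3)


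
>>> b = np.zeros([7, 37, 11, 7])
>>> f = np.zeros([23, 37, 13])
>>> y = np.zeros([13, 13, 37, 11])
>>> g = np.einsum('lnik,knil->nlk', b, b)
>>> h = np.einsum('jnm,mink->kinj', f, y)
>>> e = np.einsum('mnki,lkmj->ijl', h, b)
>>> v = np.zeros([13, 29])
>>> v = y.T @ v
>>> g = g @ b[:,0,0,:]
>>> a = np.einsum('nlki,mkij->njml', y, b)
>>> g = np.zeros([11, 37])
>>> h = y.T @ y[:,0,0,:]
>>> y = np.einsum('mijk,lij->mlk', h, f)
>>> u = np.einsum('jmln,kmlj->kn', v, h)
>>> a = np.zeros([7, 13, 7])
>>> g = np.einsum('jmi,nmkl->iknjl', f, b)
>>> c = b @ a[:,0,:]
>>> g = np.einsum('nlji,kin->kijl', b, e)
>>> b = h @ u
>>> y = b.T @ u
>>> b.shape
(11, 37, 13, 29)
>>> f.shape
(23, 37, 13)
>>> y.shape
(29, 13, 37, 29)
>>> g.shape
(23, 7, 11, 37)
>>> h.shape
(11, 37, 13, 11)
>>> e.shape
(23, 7, 7)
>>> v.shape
(11, 37, 13, 29)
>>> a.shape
(7, 13, 7)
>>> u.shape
(11, 29)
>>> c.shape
(7, 37, 11, 7)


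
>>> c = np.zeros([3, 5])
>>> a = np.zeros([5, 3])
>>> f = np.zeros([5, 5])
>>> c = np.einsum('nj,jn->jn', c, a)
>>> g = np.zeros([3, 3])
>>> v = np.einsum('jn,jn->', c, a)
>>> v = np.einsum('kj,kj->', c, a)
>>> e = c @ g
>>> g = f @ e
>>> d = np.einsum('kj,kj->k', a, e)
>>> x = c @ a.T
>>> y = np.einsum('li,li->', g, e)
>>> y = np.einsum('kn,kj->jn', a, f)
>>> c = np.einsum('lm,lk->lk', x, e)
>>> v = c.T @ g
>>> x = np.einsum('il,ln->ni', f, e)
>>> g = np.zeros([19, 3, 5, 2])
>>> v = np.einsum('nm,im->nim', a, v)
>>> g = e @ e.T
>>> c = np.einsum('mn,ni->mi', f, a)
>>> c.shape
(5, 3)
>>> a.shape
(5, 3)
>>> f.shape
(5, 5)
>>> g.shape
(5, 5)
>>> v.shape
(5, 3, 3)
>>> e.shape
(5, 3)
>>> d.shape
(5,)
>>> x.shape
(3, 5)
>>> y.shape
(5, 3)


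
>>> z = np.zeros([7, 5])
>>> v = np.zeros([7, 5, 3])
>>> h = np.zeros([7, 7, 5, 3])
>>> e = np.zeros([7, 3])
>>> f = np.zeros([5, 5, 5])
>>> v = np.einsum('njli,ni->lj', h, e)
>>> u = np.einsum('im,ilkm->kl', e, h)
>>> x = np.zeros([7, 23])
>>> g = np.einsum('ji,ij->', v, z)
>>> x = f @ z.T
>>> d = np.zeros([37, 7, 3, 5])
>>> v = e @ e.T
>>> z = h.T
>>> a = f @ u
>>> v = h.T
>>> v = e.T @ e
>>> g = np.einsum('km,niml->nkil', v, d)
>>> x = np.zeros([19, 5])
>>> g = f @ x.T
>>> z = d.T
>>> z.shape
(5, 3, 7, 37)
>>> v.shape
(3, 3)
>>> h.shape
(7, 7, 5, 3)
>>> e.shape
(7, 3)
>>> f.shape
(5, 5, 5)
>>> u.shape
(5, 7)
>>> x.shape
(19, 5)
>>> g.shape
(5, 5, 19)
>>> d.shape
(37, 7, 3, 5)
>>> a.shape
(5, 5, 7)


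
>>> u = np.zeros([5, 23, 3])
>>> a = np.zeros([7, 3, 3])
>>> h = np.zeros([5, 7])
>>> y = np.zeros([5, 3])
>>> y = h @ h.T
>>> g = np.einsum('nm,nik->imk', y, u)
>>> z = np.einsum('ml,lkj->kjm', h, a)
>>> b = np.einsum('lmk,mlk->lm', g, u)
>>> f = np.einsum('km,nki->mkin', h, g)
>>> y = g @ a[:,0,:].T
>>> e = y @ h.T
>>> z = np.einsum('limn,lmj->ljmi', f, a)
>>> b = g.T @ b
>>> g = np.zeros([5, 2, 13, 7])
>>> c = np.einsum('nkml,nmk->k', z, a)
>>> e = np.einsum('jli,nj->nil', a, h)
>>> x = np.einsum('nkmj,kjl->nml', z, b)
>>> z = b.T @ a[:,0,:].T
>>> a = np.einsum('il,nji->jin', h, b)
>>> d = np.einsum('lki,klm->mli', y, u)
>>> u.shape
(5, 23, 3)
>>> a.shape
(5, 5, 3)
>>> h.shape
(5, 7)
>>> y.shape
(23, 5, 7)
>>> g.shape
(5, 2, 13, 7)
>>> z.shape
(5, 5, 7)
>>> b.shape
(3, 5, 5)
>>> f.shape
(7, 5, 3, 23)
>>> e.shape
(5, 3, 3)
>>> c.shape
(3,)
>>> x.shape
(7, 3, 5)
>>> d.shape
(3, 23, 7)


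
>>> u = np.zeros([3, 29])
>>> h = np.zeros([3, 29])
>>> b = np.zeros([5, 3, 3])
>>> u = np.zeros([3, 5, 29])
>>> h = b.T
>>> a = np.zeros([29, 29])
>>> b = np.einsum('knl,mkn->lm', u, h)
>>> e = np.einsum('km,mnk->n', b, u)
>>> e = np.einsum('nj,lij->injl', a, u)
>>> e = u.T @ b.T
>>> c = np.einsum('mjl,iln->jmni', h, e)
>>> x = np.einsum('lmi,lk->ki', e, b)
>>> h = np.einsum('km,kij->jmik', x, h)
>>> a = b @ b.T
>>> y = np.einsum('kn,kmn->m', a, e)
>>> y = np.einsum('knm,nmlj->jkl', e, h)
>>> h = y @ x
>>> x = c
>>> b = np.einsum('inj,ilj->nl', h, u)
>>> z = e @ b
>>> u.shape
(3, 5, 29)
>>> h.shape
(3, 29, 29)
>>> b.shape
(29, 5)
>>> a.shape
(29, 29)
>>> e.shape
(29, 5, 29)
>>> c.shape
(3, 3, 29, 29)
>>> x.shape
(3, 3, 29, 29)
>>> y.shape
(3, 29, 3)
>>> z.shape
(29, 5, 5)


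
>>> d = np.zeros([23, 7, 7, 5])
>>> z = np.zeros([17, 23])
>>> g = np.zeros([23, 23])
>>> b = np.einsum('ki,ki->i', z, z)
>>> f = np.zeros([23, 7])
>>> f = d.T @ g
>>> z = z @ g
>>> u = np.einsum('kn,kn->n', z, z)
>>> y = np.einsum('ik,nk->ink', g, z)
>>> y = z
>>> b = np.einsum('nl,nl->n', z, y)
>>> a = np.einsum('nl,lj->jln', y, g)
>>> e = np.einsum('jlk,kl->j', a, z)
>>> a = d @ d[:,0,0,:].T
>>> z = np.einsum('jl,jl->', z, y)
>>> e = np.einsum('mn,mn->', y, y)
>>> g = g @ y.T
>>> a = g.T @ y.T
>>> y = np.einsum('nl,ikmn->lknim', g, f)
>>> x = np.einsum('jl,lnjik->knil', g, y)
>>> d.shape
(23, 7, 7, 5)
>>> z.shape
()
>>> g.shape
(23, 17)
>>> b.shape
(17,)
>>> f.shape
(5, 7, 7, 23)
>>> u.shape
(23,)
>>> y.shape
(17, 7, 23, 5, 7)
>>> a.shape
(17, 17)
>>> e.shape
()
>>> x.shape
(7, 7, 5, 17)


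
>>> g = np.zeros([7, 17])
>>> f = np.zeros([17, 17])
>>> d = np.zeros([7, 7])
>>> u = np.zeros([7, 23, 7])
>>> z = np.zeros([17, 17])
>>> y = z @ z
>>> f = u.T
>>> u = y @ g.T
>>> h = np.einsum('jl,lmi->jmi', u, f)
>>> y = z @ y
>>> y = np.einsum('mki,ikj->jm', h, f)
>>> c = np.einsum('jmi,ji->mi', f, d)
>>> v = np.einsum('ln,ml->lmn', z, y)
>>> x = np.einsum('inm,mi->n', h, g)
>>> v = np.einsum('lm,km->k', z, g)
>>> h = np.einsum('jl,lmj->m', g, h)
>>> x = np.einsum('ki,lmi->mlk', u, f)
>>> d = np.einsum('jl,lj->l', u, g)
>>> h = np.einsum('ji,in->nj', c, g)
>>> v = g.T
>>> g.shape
(7, 17)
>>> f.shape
(7, 23, 7)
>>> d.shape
(7,)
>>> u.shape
(17, 7)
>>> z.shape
(17, 17)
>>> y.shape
(7, 17)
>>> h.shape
(17, 23)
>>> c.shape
(23, 7)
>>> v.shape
(17, 7)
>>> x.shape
(23, 7, 17)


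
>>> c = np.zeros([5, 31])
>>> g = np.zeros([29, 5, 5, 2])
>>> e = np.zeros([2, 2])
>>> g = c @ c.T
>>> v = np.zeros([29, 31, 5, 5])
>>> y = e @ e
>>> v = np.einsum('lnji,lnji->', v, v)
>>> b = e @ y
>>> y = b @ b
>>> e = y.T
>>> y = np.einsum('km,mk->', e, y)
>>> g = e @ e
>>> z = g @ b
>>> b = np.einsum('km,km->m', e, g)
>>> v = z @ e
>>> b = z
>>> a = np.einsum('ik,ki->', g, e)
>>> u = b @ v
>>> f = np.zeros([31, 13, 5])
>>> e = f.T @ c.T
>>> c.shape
(5, 31)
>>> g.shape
(2, 2)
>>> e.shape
(5, 13, 5)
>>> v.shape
(2, 2)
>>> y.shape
()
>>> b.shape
(2, 2)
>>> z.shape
(2, 2)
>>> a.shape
()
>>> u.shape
(2, 2)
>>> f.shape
(31, 13, 5)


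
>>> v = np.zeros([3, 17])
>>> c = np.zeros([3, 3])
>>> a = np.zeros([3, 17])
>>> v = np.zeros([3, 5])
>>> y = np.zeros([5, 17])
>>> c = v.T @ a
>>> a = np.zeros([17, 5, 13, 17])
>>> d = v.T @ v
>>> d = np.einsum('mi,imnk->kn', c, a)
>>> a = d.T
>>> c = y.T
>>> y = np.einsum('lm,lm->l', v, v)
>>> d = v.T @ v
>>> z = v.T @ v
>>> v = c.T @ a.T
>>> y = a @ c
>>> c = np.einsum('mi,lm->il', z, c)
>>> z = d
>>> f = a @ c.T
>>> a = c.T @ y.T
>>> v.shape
(5, 13)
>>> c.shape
(5, 17)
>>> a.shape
(17, 13)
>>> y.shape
(13, 5)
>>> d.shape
(5, 5)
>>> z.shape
(5, 5)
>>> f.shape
(13, 5)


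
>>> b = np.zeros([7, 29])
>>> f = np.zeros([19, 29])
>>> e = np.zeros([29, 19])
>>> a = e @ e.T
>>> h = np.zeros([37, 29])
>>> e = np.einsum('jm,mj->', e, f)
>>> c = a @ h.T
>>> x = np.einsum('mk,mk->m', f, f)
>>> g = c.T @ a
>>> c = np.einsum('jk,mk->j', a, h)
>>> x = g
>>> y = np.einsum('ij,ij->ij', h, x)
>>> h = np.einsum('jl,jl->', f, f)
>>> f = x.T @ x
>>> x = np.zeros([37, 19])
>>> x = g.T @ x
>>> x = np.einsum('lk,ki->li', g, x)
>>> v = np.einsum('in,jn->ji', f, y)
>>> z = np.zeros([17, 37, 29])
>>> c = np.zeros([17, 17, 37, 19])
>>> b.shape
(7, 29)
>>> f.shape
(29, 29)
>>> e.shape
()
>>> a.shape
(29, 29)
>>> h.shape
()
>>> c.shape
(17, 17, 37, 19)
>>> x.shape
(37, 19)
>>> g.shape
(37, 29)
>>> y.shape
(37, 29)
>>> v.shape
(37, 29)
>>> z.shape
(17, 37, 29)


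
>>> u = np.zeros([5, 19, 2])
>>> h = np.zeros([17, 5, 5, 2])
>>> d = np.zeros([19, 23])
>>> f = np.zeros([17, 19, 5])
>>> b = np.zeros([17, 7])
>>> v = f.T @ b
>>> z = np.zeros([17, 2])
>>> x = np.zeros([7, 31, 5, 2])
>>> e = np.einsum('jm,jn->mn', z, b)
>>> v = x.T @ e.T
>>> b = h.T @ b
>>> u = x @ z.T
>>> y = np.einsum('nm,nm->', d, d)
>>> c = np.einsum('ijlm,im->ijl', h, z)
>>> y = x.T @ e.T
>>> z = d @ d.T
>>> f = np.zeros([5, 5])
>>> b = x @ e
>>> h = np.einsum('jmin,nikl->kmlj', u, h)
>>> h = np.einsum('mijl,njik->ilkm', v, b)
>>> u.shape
(7, 31, 5, 17)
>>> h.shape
(5, 2, 7, 2)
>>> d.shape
(19, 23)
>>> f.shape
(5, 5)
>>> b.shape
(7, 31, 5, 7)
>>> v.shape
(2, 5, 31, 2)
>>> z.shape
(19, 19)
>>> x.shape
(7, 31, 5, 2)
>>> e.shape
(2, 7)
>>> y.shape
(2, 5, 31, 2)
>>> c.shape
(17, 5, 5)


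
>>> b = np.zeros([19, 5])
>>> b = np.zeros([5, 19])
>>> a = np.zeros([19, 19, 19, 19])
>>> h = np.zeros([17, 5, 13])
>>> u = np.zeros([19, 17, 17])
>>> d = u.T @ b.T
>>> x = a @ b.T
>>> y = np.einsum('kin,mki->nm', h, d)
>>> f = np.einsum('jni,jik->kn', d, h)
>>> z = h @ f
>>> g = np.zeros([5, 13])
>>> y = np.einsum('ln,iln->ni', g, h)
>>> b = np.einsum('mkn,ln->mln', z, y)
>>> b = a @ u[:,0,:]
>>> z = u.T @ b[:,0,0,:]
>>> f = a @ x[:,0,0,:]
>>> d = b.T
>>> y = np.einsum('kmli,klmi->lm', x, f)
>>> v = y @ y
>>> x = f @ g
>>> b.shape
(19, 19, 19, 17)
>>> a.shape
(19, 19, 19, 19)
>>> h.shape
(17, 5, 13)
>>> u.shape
(19, 17, 17)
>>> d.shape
(17, 19, 19, 19)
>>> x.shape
(19, 19, 19, 13)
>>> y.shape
(19, 19)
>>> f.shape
(19, 19, 19, 5)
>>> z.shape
(17, 17, 17)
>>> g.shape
(5, 13)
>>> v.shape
(19, 19)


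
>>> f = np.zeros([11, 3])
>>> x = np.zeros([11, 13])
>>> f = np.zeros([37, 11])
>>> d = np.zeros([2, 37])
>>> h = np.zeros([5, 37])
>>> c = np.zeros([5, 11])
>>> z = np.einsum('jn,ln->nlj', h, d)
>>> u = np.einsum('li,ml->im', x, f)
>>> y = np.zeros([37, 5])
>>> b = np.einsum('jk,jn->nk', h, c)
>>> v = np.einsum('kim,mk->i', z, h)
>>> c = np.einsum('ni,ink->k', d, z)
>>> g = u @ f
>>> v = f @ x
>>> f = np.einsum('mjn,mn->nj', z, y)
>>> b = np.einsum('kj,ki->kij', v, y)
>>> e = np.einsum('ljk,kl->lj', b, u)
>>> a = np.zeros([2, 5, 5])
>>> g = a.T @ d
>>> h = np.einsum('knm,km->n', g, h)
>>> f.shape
(5, 2)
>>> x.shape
(11, 13)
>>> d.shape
(2, 37)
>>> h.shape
(5,)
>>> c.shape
(5,)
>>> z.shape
(37, 2, 5)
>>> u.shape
(13, 37)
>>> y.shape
(37, 5)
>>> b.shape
(37, 5, 13)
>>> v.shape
(37, 13)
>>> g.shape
(5, 5, 37)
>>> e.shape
(37, 5)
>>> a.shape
(2, 5, 5)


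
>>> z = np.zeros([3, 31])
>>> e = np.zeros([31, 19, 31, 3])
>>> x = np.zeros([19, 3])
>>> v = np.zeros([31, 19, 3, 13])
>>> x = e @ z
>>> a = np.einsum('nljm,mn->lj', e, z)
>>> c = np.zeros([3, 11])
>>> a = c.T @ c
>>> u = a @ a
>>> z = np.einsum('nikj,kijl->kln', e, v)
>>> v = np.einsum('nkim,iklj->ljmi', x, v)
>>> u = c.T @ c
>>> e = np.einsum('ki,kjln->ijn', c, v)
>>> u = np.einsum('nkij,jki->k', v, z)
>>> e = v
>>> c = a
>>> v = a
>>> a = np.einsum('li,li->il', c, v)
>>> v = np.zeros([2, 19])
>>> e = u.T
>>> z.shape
(31, 13, 31)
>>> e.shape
(13,)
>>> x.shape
(31, 19, 31, 31)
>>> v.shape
(2, 19)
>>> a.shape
(11, 11)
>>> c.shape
(11, 11)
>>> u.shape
(13,)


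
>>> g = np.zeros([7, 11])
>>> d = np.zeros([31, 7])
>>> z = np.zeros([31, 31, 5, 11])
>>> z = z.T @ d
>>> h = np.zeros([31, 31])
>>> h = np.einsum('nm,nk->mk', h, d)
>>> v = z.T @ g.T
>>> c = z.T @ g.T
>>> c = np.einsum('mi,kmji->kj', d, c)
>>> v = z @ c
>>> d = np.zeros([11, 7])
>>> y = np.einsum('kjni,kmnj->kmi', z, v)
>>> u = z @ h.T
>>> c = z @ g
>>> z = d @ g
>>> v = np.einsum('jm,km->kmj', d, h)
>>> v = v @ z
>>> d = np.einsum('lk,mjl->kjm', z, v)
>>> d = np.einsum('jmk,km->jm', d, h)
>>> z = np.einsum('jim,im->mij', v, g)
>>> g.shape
(7, 11)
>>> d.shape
(11, 7)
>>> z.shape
(11, 7, 31)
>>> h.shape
(31, 7)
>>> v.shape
(31, 7, 11)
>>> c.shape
(11, 5, 31, 11)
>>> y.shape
(11, 5, 7)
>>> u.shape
(11, 5, 31, 31)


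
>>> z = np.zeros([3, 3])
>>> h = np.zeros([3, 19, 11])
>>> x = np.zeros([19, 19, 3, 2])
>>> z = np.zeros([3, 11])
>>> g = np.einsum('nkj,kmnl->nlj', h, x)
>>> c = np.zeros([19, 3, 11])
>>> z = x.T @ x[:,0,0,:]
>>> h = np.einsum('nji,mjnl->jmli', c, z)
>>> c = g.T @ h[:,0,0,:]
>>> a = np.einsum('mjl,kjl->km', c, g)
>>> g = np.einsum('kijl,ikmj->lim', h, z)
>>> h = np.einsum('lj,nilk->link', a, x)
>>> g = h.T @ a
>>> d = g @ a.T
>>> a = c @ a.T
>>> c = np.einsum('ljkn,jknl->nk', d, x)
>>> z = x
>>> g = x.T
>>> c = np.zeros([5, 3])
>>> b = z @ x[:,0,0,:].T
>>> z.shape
(19, 19, 3, 2)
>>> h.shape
(3, 19, 19, 2)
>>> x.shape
(19, 19, 3, 2)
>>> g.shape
(2, 3, 19, 19)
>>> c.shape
(5, 3)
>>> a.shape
(11, 2, 3)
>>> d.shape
(2, 19, 19, 3)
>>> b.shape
(19, 19, 3, 19)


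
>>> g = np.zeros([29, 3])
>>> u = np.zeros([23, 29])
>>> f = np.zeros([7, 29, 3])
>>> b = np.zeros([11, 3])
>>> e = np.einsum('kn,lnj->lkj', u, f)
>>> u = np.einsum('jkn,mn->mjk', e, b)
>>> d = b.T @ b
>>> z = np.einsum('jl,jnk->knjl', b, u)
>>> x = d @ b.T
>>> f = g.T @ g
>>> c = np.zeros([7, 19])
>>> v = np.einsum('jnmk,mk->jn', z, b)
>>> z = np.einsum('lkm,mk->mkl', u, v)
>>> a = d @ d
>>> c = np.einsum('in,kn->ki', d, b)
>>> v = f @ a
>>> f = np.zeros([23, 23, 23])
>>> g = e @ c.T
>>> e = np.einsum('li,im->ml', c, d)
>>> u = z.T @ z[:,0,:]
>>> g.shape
(7, 23, 11)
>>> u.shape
(11, 7, 11)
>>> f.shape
(23, 23, 23)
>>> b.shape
(11, 3)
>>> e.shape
(3, 11)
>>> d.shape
(3, 3)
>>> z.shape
(23, 7, 11)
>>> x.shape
(3, 11)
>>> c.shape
(11, 3)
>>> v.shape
(3, 3)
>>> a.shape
(3, 3)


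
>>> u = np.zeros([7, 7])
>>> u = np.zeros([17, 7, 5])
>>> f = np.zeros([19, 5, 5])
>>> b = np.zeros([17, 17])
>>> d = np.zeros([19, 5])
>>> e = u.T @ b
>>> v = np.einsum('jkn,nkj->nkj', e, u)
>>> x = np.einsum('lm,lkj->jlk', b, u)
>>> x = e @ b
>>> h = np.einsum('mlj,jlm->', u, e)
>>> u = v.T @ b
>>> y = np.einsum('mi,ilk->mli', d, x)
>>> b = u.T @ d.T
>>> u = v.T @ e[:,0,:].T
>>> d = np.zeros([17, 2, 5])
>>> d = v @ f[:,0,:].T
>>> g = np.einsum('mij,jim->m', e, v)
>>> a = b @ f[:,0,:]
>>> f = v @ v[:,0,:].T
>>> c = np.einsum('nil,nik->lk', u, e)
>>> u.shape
(5, 7, 5)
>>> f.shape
(17, 7, 17)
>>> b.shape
(17, 7, 19)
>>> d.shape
(17, 7, 19)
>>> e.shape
(5, 7, 17)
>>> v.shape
(17, 7, 5)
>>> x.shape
(5, 7, 17)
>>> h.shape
()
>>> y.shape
(19, 7, 5)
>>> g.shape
(5,)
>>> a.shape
(17, 7, 5)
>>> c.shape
(5, 17)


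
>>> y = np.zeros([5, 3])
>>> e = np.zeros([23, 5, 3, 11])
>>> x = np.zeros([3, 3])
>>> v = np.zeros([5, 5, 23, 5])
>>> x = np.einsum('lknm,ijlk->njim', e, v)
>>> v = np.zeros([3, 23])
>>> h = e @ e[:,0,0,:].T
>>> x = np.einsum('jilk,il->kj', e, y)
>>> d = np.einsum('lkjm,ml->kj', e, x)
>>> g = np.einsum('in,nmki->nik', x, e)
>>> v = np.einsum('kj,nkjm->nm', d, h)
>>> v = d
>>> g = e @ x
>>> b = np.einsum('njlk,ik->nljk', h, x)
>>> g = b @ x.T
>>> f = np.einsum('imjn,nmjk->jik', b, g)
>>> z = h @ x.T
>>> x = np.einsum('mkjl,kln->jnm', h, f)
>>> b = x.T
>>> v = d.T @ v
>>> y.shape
(5, 3)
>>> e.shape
(23, 5, 3, 11)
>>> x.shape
(3, 11, 23)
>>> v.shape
(3, 3)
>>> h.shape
(23, 5, 3, 23)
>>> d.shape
(5, 3)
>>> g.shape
(23, 3, 5, 11)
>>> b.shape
(23, 11, 3)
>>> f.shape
(5, 23, 11)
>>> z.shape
(23, 5, 3, 11)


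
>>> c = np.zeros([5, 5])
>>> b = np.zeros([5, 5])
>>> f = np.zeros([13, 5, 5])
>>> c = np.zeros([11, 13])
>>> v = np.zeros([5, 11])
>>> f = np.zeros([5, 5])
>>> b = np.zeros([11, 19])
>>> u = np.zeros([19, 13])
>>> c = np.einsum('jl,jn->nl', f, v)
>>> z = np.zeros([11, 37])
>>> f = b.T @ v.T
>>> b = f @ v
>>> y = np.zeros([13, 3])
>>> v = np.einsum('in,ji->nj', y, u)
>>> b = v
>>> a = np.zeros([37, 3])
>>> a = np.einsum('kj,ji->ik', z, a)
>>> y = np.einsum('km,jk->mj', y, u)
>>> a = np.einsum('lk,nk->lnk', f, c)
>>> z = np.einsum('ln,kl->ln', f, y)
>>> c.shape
(11, 5)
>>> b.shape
(3, 19)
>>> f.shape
(19, 5)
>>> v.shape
(3, 19)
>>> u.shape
(19, 13)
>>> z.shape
(19, 5)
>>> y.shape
(3, 19)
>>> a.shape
(19, 11, 5)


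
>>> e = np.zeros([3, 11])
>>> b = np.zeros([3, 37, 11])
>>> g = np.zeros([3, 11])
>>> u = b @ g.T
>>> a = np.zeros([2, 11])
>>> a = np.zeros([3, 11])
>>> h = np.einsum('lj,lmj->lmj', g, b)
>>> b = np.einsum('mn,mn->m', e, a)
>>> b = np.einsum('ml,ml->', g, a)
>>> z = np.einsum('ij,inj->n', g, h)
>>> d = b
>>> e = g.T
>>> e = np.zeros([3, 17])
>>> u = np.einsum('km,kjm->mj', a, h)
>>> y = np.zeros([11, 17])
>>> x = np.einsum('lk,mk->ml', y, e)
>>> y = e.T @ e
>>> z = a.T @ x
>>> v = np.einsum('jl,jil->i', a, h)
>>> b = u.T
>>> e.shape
(3, 17)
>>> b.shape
(37, 11)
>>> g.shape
(3, 11)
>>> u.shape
(11, 37)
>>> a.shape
(3, 11)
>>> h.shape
(3, 37, 11)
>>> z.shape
(11, 11)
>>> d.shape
()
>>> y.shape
(17, 17)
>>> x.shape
(3, 11)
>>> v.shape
(37,)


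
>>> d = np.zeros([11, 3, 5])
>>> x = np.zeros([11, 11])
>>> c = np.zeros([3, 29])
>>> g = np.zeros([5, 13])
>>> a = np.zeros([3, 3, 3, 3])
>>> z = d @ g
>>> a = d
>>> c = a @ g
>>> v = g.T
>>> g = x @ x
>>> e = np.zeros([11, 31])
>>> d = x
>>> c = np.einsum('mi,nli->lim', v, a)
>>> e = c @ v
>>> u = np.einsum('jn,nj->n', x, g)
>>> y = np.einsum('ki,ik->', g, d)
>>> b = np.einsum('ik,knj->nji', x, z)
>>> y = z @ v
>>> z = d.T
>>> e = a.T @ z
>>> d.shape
(11, 11)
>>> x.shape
(11, 11)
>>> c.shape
(3, 5, 13)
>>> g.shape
(11, 11)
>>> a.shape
(11, 3, 5)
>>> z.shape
(11, 11)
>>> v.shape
(13, 5)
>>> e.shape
(5, 3, 11)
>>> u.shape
(11,)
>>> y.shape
(11, 3, 5)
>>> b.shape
(3, 13, 11)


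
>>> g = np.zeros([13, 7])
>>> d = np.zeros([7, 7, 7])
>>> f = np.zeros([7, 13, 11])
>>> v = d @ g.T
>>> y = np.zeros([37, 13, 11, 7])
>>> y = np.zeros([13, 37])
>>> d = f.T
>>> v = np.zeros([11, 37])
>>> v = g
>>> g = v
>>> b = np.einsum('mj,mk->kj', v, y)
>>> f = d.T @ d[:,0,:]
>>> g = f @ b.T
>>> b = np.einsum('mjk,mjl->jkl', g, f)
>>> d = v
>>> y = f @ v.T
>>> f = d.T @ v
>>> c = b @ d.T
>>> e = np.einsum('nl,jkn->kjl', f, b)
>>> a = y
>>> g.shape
(7, 13, 37)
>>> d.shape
(13, 7)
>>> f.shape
(7, 7)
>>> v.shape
(13, 7)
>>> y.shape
(7, 13, 13)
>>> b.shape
(13, 37, 7)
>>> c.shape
(13, 37, 13)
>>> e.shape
(37, 13, 7)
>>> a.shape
(7, 13, 13)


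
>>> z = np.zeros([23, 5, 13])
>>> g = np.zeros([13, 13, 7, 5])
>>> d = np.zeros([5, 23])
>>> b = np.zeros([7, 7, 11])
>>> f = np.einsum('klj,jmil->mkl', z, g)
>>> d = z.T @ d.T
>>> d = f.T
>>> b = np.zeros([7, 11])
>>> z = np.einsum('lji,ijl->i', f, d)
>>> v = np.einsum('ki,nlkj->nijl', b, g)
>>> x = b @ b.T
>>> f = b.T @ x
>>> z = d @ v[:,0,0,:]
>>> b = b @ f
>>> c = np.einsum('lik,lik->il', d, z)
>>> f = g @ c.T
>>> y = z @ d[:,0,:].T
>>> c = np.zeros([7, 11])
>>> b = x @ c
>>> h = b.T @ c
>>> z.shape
(5, 23, 13)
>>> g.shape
(13, 13, 7, 5)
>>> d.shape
(5, 23, 13)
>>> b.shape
(7, 11)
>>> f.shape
(13, 13, 7, 23)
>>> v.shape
(13, 11, 5, 13)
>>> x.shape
(7, 7)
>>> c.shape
(7, 11)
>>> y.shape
(5, 23, 5)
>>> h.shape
(11, 11)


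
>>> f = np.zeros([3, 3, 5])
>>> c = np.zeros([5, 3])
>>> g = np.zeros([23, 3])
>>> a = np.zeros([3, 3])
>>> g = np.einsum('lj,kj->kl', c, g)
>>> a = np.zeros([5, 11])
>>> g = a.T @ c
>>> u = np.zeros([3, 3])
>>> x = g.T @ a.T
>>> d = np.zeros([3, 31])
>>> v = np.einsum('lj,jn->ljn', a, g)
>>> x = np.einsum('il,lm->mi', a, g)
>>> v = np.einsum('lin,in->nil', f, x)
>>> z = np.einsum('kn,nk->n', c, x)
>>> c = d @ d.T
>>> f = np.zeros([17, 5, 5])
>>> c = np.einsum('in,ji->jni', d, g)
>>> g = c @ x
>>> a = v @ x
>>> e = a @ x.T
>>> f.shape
(17, 5, 5)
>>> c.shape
(11, 31, 3)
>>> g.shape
(11, 31, 5)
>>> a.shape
(5, 3, 5)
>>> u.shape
(3, 3)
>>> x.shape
(3, 5)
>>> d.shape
(3, 31)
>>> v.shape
(5, 3, 3)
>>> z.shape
(3,)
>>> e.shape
(5, 3, 3)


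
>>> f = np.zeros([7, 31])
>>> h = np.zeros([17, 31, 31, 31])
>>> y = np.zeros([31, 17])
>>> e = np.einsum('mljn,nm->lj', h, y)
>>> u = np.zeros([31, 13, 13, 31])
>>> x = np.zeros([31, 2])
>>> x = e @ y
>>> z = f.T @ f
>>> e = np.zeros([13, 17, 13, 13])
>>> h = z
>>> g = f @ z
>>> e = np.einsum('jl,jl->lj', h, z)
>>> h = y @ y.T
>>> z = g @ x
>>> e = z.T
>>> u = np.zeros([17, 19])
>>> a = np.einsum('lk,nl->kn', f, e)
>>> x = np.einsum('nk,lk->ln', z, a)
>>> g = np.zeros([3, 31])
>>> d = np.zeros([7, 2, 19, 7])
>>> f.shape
(7, 31)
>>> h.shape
(31, 31)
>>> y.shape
(31, 17)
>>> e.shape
(17, 7)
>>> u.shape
(17, 19)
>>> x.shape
(31, 7)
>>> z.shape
(7, 17)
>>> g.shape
(3, 31)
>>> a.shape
(31, 17)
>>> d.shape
(7, 2, 19, 7)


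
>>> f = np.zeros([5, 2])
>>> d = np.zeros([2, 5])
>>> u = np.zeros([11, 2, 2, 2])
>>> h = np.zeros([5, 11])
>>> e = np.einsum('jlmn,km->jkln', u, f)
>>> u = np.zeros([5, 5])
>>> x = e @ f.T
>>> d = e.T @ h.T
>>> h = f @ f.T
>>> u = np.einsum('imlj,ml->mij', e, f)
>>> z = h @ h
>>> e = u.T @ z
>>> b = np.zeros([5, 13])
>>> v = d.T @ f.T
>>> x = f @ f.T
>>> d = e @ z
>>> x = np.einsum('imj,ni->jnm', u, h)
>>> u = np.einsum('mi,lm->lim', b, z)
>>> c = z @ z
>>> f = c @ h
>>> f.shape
(5, 5)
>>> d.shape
(2, 11, 5)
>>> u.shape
(5, 13, 5)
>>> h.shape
(5, 5)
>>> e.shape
(2, 11, 5)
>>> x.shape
(2, 5, 11)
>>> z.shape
(5, 5)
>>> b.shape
(5, 13)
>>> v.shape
(5, 5, 2, 5)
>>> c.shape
(5, 5)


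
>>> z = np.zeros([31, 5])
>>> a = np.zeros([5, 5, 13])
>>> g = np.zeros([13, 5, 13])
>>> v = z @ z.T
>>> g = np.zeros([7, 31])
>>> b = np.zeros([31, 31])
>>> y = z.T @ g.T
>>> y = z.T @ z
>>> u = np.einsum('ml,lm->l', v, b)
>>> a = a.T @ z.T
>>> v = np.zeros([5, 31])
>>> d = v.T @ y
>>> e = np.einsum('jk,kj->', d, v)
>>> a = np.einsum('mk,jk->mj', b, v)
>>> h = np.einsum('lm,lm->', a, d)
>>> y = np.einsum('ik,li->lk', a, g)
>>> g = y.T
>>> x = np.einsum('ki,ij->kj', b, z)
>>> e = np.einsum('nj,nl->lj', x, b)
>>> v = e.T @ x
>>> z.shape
(31, 5)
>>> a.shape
(31, 5)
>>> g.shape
(5, 7)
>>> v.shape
(5, 5)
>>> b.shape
(31, 31)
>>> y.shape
(7, 5)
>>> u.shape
(31,)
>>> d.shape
(31, 5)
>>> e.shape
(31, 5)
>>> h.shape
()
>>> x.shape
(31, 5)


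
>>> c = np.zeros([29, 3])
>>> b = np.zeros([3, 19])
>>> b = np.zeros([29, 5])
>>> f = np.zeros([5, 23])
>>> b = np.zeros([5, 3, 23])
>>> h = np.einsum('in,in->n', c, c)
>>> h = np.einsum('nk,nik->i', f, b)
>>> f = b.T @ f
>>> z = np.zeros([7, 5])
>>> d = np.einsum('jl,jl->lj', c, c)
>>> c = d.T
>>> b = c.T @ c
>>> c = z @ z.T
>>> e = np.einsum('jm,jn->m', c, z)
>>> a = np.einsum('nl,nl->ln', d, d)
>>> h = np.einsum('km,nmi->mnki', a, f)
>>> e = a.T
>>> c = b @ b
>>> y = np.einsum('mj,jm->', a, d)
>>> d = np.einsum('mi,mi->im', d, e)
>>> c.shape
(3, 3)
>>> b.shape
(3, 3)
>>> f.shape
(23, 3, 23)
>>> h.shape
(3, 23, 29, 23)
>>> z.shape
(7, 5)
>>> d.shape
(29, 3)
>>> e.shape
(3, 29)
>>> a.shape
(29, 3)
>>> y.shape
()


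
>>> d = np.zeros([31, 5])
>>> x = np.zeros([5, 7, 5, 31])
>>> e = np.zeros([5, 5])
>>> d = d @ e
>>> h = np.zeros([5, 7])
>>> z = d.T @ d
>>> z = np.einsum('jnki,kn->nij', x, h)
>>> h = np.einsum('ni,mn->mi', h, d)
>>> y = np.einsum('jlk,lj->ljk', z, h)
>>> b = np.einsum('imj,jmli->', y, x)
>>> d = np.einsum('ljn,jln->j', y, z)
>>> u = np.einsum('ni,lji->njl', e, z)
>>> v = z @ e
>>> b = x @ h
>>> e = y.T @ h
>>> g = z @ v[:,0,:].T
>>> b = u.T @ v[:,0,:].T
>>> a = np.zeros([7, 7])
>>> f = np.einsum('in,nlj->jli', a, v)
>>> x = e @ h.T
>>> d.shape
(7,)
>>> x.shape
(5, 7, 31)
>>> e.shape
(5, 7, 7)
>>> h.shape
(31, 7)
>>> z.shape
(7, 31, 5)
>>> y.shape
(31, 7, 5)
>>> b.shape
(7, 31, 7)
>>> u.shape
(5, 31, 7)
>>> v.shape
(7, 31, 5)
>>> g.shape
(7, 31, 7)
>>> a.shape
(7, 7)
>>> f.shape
(5, 31, 7)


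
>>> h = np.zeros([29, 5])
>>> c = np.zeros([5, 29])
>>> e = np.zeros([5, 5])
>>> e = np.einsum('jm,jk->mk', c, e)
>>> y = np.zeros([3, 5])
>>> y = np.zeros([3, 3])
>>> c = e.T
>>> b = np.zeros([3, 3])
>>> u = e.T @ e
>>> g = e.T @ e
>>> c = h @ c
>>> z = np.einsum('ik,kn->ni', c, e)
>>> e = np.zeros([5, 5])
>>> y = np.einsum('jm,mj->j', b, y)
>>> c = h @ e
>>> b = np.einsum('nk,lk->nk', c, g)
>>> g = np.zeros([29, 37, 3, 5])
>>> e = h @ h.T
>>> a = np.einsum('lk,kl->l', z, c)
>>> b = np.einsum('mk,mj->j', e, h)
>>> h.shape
(29, 5)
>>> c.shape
(29, 5)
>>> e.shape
(29, 29)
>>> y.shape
(3,)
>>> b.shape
(5,)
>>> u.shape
(5, 5)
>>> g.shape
(29, 37, 3, 5)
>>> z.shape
(5, 29)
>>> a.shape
(5,)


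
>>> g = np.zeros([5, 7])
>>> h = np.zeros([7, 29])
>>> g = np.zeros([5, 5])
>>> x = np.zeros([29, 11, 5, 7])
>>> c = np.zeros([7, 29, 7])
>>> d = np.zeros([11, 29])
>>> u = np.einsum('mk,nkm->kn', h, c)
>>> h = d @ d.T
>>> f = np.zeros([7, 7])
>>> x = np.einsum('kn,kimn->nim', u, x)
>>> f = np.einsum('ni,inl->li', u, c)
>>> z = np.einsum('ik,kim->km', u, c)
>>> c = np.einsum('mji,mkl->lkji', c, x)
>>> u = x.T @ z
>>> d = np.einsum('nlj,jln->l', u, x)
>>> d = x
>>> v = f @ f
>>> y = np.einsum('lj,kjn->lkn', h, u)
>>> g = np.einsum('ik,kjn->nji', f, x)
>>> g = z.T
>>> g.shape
(7, 7)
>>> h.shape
(11, 11)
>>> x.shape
(7, 11, 5)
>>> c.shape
(5, 11, 29, 7)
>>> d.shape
(7, 11, 5)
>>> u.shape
(5, 11, 7)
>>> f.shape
(7, 7)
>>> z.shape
(7, 7)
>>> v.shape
(7, 7)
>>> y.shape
(11, 5, 7)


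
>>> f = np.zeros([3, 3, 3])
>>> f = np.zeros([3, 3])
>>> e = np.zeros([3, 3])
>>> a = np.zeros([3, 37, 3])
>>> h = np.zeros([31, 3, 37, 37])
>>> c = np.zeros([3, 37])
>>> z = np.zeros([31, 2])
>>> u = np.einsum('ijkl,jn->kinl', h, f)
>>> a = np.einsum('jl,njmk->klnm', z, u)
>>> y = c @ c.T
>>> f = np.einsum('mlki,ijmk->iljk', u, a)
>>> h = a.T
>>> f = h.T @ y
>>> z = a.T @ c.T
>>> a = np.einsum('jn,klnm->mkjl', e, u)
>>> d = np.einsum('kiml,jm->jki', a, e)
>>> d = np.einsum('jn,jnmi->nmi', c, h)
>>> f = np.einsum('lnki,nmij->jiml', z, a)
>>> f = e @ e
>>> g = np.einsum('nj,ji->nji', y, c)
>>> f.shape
(3, 3)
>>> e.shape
(3, 3)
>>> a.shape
(37, 37, 3, 31)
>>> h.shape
(3, 37, 2, 37)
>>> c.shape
(3, 37)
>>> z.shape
(3, 37, 2, 3)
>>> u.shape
(37, 31, 3, 37)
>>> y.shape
(3, 3)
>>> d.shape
(37, 2, 37)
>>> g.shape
(3, 3, 37)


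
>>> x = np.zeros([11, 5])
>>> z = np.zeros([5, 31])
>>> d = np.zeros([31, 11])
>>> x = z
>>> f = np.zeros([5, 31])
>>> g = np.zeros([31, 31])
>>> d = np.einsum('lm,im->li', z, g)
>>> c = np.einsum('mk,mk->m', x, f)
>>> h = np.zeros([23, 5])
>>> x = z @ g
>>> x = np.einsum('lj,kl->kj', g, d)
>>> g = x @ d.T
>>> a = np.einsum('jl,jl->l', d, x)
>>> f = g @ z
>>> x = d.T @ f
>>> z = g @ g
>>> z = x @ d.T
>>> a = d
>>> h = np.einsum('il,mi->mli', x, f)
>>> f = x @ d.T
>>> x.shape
(31, 31)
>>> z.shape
(31, 5)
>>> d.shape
(5, 31)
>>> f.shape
(31, 5)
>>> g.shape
(5, 5)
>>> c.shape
(5,)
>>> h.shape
(5, 31, 31)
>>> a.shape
(5, 31)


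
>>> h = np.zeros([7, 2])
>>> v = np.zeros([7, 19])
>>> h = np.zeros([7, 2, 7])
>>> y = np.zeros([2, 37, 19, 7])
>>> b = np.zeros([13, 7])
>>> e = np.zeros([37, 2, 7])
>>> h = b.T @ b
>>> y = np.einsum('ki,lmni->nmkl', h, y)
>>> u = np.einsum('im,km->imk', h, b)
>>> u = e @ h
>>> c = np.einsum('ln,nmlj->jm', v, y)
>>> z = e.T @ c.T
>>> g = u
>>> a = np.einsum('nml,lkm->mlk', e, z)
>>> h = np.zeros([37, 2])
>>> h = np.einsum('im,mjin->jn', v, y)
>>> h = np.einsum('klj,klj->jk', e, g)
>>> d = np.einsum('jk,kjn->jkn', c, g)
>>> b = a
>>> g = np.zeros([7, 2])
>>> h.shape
(7, 37)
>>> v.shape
(7, 19)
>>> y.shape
(19, 37, 7, 2)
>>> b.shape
(2, 7, 2)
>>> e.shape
(37, 2, 7)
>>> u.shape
(37, 2, 7)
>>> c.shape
(2, 37)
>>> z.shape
(7, 2, 2)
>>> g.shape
(7, 2)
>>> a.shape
(2, 7, 2)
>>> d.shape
(2, 37, 7)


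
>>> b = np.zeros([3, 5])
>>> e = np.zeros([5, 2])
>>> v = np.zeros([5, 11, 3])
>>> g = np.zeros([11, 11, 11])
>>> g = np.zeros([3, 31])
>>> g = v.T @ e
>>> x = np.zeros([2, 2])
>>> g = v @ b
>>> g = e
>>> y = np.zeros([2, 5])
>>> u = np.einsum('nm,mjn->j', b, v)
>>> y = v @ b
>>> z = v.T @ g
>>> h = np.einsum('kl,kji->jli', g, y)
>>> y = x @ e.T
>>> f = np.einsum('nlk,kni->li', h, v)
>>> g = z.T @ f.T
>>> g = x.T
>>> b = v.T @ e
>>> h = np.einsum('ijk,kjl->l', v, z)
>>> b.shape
(3, 11, 2)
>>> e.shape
(5, 2)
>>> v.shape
(5, 11, 3)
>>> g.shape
(2, 2)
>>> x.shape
(2, 2)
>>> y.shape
(2, 5)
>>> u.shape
(11,)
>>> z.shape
(3, 11, 2)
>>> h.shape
(2,)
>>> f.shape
(2, 3)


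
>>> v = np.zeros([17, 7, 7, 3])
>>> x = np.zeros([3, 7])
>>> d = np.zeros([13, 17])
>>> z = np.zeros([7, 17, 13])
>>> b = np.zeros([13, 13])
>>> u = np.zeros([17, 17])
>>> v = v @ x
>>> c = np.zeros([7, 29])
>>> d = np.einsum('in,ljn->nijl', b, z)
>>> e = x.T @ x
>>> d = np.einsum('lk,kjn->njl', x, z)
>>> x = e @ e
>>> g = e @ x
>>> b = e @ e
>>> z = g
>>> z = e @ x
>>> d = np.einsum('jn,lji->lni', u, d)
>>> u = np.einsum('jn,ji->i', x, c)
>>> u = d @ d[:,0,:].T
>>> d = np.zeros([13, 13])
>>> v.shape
(17, 7, 7, 7)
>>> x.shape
(7, 7)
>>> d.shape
(13, 13)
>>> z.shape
(7, 7)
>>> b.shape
(7, 7)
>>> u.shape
(13, 17, 13)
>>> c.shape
(7, 29)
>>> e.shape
(7, 7)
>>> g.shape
(7, 7)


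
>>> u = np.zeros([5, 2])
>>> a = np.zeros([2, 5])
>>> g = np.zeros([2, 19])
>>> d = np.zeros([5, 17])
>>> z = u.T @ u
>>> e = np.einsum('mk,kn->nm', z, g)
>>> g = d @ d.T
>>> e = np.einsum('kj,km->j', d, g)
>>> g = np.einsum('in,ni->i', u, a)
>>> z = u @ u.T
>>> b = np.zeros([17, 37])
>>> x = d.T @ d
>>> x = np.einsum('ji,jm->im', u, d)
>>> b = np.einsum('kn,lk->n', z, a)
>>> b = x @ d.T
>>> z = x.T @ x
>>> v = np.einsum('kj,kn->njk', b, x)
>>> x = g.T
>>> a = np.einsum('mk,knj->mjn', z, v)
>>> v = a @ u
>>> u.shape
(5, 2)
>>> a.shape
(17, 2, 5)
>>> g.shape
(5,)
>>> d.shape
(5, 17)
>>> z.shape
(17, 17)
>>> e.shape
(17,)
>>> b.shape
(2, 5)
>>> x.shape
(5,)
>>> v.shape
(17, 2, 2)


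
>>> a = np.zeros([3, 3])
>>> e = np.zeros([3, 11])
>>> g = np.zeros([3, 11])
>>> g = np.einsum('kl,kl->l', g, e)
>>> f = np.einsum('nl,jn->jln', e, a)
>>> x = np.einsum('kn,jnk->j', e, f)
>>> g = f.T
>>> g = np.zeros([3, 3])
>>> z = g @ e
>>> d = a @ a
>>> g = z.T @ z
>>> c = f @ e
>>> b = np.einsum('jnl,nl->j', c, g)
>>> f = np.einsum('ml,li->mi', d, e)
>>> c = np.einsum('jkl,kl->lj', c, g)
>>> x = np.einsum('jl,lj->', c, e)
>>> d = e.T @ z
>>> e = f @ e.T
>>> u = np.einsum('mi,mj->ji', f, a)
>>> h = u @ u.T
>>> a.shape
(3, 3)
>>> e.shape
(3, 3)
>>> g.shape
(11, 11)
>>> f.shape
(3, 11)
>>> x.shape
()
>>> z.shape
(3, 11)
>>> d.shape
(11, 11)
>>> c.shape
(11, 3)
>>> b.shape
(3,)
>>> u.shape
(3, 11)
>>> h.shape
(3, 3)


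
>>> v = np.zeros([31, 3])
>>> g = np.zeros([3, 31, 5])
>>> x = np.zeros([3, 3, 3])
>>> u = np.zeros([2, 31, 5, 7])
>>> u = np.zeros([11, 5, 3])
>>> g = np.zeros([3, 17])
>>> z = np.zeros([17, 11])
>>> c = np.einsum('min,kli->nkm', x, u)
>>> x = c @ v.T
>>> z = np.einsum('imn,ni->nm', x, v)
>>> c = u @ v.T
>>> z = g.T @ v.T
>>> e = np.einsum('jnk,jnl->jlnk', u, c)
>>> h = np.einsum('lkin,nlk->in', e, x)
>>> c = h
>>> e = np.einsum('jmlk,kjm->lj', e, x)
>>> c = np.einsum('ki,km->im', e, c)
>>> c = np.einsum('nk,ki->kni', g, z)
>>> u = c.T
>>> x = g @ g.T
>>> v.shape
(31, 3)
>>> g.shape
(3, 17)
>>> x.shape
(3, 3)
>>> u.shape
(31, 3, 17)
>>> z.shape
(17, 31)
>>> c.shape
(17, 3, 31)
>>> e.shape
(5, 11)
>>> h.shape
(5, 3)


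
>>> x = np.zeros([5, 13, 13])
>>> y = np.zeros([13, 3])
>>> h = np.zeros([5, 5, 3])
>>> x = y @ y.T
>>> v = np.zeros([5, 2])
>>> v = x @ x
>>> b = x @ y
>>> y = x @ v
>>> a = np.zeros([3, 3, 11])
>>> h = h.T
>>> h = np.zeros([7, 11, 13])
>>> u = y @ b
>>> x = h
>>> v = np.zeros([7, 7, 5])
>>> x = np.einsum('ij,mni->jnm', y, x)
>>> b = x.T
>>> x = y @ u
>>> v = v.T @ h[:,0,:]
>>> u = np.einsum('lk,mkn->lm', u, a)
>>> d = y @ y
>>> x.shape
(13, 3)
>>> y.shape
(13, 13)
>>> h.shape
(7, 11, 13)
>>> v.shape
(5, 7, 13)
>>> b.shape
(7, 11, 13)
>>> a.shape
(3, 3, 11)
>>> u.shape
(13, 3)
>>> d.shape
(13, 13)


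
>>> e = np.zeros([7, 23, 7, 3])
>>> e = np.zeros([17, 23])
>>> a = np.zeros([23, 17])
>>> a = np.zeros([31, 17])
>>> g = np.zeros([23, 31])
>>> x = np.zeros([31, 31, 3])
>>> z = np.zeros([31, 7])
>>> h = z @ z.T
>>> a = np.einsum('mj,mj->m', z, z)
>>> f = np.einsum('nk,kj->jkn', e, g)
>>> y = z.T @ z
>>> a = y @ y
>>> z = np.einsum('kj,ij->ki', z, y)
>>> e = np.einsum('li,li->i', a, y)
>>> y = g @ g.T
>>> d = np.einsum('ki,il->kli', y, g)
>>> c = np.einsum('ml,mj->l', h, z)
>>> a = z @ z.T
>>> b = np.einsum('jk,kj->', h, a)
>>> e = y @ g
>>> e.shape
(23, 31)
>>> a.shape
(31, 31)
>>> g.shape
(23, 31)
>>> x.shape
(31, 31, 3)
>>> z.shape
(31, 7)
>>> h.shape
(31, 31)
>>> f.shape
(31, 23, 17)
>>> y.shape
(23, 23)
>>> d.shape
(23, 31, 23)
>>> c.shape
(31,)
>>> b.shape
()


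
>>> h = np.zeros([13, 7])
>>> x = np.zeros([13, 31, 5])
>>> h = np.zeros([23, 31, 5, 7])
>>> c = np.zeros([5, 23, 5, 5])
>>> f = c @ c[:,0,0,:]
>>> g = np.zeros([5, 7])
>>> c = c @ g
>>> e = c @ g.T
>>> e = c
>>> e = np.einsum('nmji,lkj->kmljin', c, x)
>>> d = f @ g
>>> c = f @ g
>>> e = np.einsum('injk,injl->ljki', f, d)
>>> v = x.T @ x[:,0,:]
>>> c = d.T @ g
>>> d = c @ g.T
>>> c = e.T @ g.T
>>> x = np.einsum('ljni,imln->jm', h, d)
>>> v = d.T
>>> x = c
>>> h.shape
(23, 31, 5, 7)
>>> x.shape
(5, 5, 5, 5)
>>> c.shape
(5, 5, 5, 5)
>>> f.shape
(5, 23, 5, 5)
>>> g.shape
(5, 7)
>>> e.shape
(7, 5, 5, 5)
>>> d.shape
(7, 5, 23, 5)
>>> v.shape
(5, 23, 5, 7)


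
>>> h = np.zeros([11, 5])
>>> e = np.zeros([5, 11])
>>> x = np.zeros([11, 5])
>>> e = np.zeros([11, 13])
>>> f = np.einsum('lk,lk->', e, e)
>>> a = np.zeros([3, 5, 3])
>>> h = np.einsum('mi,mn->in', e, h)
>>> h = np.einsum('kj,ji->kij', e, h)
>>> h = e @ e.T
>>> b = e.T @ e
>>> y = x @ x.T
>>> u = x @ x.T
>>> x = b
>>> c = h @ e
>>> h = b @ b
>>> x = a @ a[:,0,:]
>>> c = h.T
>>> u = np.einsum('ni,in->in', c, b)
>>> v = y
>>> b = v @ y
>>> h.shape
(13, 13)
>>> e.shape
(11, 13)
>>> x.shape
(3, 5, 3)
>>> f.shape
()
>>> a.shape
(3, 5, 3)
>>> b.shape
(11, 11)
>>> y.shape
(11, 11)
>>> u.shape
(13, 13)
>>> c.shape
(13, 13)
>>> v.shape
(11, 11)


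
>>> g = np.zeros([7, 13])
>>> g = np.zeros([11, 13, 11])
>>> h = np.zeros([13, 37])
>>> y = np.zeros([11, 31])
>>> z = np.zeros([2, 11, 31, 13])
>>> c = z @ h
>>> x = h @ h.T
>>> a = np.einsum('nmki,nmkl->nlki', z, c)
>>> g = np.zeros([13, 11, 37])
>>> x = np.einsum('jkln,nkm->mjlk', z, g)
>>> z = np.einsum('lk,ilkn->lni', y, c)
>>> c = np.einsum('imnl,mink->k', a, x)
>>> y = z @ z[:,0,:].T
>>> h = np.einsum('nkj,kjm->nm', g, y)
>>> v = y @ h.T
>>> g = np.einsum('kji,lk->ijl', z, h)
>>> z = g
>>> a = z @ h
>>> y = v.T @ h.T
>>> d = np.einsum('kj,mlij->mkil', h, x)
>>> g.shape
(2, 37, 13)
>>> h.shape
(13, 11)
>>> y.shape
(13, 37, 13)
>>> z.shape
(2, 37, 13)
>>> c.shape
(11,)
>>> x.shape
(37, 2, 31, 11)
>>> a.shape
(2, 37, 11)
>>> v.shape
(11, 37, 13)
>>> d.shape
(37, 13, 31, 2)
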